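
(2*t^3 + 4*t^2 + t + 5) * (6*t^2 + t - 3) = 12*t^5 + 26*t^4 + 4*t^3 + 19*t^2 + 2*t - 15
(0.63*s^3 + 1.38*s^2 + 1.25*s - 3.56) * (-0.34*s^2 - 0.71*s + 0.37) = -0.2142*s^5 - 0.9165*s^4 - 1.1717*s^3 + 0.8335*s^2 + 2.9901*s - 1.3172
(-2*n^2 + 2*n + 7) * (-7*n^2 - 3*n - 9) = 14*n^4 - 8*n^3 - 37*n^2 - 39*n - 63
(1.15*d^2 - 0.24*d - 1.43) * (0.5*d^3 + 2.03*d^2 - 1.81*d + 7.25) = 0.575*d^5 + 2.2145*d^4 - 3.2837*d^3 + 5.869*d^2 + 0.8483*d - 10.3675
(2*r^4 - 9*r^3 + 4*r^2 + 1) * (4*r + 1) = 8*r^5 - 34*r^4 + 7*r^3 + 4*r^2 + 4*r + 1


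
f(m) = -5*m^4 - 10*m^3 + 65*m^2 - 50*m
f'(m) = -20*m^3 - 30*m^2 + 130*m - 50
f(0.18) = -6.96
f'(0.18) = -27.69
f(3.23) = -364.57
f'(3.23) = -617.05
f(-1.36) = 196.27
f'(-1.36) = -231.98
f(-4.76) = 222.41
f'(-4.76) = 808.48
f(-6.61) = -3486.46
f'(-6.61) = 3556.03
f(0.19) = -7.23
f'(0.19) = -26.52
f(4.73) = -2343.23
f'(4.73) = -2222.76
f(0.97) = -0.89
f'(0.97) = 29.62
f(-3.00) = 600.00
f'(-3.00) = -170.00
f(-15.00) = -204000.00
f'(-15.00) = 58750.00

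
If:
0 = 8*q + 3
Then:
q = -3/8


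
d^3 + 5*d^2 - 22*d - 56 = (d - 4)*(d + 2)*(d + 7)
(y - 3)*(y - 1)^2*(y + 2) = y^4 - 3*y^3 - 3*y^2 + 11*y - 6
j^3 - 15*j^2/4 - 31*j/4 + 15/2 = (j - 5)*(j - 3/4)*(j + 2)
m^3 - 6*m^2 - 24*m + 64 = (m - 8)*(m - 2)*(m + 4)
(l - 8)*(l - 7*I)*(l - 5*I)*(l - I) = l^4 - 8*l^3 - 13*I*l^3 - 47*l^2 + 104*I*l^2 + 376*l + 35*I*l - 280*I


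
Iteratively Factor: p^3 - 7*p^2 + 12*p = (p - 4)*(p^2 - 3*p) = p*(p - 4)*(p - 3)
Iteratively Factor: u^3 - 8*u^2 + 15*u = (u - 3)*(u^2 - 5*u) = (u - 5)*(u - 3)*(u)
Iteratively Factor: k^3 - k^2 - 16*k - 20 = (k + 2)*(k^2 - 3*k - 10) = (k + 2)^2*(k - 5)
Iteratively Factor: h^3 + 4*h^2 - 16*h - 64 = (h - 4)*(h^2 + 8*h + 16) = (h - 4)*(h + 4)*(h + 4)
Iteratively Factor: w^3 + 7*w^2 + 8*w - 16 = (w + 4)*(w^2 + 3*w - 4) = (w - 1)*(w + 4)*(w + 4)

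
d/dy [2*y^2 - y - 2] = 4*y - 1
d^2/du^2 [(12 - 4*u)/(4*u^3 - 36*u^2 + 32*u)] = 2*(-3*u^5 + 45*u^4 - 289*u^3 + 801*u^2 - 648*u + 192)/(u^3*(u^6 - 27*u^5 + 267*u^4 - 1161*u^3 + 2136*u^2 - 1728*u + 512))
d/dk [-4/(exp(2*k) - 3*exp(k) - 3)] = (8*exp(k) - 12)*exp(k)/(-exp(2*k) + 3*exp(k) + 3)^2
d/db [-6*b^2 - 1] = -12*b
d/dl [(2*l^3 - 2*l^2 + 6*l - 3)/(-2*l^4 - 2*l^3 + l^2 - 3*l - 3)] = (4*l^6 - 8*l^5 + 34*l^4 - 12*l^3 - 36*l^2 + 18*l - 27)/(4*l^8 + 8*l^7 + 8*l^5 + 25*l^4 + 6*l^3 + 3*l^2 + 18*l + 9)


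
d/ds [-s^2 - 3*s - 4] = -2*s - 3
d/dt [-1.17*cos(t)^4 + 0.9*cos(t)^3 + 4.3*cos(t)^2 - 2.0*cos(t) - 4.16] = (4.68*cos(t)^3 - 2.7*cos(t)^2 - 8.6*cos(t) + 2.0)*sin(t)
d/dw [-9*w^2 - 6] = -18*w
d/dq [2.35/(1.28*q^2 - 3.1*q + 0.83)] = (7.285 - 6.016*q)/(1.28*q^2 - 3.1*q + 0.83)^2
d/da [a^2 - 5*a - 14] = 2*a - 5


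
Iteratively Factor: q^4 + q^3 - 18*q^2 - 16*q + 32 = (q + 4)*(q^3 - 3*q^2 - 6*q + 8) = (q - 4)*(q + 4)*(q^2 + q - 2) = (q - 4)*(q - 1)*(q + 4)*(q + 2)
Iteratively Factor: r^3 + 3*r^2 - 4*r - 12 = (r - 2)*(r^2 + 5*r + 6) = (r - 2)*(r + 3)*(r + 2)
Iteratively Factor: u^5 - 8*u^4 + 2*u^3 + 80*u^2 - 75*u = (u - 5)*(u^4 - 3*u^3 - 13*u^2 + 15*u) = (u - 5)^2*(u^3 + 2*u^2 - 3*u) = u*(u - 5)^2*(u^2 + 2*u - 3) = u*(u - 5)^2*(u - 1)*(u + 3)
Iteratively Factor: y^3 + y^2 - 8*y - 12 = (y - 3)*(y^2 + 4*y + 4) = (y - 3)*(y + 2)*(y + 2)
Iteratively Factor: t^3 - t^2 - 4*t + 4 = (t - 2)*(t^2 + t - 2) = (t - 2)*(t + 2)*(t - 1)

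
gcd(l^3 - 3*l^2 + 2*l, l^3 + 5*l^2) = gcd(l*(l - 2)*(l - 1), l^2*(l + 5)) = l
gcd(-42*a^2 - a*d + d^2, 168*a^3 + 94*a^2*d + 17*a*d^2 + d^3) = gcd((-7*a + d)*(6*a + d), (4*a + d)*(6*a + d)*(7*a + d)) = 6*a + d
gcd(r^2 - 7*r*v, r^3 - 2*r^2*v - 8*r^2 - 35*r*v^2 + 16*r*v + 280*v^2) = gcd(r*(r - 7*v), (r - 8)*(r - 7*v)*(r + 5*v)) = r - 7*v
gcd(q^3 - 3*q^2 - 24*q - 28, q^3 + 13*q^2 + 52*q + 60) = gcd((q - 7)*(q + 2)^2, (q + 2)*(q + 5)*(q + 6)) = q + 2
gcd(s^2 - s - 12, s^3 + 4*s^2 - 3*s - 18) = s + 3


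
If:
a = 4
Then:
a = 4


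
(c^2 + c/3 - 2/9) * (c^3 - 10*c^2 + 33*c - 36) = c^5 - 29*c^4/3 + 265*c^3/9 - 205*c^2/9 - 58*c/3 + 8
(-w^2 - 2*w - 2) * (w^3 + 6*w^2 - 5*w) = -w^5 - 8*w^4 - 9*w^3 - 2*w^2 + 10*w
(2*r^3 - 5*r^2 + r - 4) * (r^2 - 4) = 2*r^5 - 5*r^4 - 7*r^3 + 16*r^2 - 4*r + 16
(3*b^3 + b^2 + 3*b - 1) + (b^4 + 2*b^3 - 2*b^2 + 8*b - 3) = b^4 + 5*b^3 - b^2 + 11*b - 4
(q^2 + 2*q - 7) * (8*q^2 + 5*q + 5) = 8*q^4 + 21*q^3 - 41*q^2 - 25*q - 35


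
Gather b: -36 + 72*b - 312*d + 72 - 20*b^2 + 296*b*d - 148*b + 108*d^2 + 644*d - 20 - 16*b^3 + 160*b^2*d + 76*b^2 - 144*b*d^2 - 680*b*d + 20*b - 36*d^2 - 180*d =-16*b^3 + b^2*(160*d + 56) + b*(-144*d^2 - 384*d - 56) + 72*d^2 + 152*d + 16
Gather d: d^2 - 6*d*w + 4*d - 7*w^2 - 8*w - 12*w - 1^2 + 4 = d^2 + d*(4 - 6*w) - 7*w^2 - 20*w + 3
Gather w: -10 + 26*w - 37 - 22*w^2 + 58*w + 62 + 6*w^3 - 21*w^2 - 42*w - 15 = 6*w^3 - 43*w^2 + 42*w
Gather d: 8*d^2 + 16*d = 8*d^2 + 16*d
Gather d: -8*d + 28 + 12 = 40 - 8*d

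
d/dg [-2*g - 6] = -2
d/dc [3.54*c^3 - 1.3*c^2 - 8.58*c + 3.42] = 10.62*c^2 - 2.6*c - 8.58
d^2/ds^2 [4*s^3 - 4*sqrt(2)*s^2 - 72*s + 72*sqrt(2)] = 24*s - 8*sqrt(2)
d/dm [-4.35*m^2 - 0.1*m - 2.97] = -8.7*m - 0.1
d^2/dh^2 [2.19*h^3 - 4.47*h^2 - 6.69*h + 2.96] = 13.14*h - 8.94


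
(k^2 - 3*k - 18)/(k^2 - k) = (k^2 - 3*k - 18)/(k*(k - 1))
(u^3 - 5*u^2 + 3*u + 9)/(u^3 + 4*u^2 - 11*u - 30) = (u^2 - 2*u - 3)/(u^2 + 7*u + 10)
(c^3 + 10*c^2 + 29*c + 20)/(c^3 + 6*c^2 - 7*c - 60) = (c + 1)/(c - 3)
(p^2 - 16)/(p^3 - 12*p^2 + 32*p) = (p + 4)/(p*(p - 8))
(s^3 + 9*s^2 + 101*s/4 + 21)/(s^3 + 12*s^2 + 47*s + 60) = (s^2 + 5*s + 21/4)/(s^2 + 8*s + 15)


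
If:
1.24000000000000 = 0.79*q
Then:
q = 1.57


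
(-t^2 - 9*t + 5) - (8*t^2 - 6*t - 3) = -9*t^2 - 3*t + 8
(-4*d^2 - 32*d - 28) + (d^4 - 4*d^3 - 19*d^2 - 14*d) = d^4 - 4*d^3 - 23*d^2 - 46*d - 28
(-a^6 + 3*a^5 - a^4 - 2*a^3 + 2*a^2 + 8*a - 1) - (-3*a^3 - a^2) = -a^6 + 3*a^5 - a^4 + a^3 + 3*a^2 + 8*a - 1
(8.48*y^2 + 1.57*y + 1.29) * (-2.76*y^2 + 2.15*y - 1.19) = -23.4048*y^4 + 13.8988*y^3 - 10.2761*y^2 + 0.9052*y - 1.5351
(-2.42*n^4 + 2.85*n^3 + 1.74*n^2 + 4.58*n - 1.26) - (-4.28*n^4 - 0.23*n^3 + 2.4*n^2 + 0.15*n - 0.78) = 1.86*n^4 + 3.08*n^3 - 0.66*n^2 + 4.43*n - 0.48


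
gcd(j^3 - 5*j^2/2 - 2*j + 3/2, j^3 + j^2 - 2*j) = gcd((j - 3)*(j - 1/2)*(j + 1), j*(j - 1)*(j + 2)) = 1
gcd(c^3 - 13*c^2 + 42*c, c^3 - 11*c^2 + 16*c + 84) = c^2 - 13*c + 42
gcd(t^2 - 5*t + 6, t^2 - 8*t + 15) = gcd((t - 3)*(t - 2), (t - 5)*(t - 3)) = t - 3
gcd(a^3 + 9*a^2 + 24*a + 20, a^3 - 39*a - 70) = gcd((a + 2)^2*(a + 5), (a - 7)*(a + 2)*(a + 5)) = a^2 + 7*a + 10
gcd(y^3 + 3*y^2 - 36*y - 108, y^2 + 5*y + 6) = y + 3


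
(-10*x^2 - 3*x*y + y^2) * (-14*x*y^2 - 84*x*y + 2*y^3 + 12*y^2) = 140*x^3*y^2 + 840*x^3*y + 22*x^2*y^3 + 132*x^2*y^2 - 20*x*y^4 - 120*x*y^3 + 2*y^5 + 12*y^4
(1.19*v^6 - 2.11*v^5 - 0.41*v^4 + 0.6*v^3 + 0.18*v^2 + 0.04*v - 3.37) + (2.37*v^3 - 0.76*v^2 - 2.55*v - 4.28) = 1.19*v^6 - 2.11*v^5 - 0.41*v^4 + 2.97*v^3 - 0.58*v^2 - 2.51*v - 7.65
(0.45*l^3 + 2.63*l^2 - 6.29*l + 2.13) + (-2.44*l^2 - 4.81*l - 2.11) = 0.45*l^3 + 0.19*l^2 - 11.1*l + 0.02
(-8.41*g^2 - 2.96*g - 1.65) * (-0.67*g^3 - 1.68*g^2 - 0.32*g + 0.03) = 5.6347*g^5 + 16.112*g^4 + 8.7695*g^3 + 3.4669*g^2 + 0.4392*g - 0.0495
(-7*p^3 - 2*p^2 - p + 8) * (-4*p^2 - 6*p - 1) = 28*p^5 + 50*p^4 + 23*p^3 - 24*p^2 - 47*p - 8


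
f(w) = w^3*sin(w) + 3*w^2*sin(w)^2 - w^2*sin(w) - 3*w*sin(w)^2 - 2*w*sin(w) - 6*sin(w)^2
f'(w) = w^3*cos(w) + 6*w^2*sin(w)*cos(w) + 3*w^2*sin(w) - w^2*cos(w) + 6*w*sin(w)^2 - 6*w*sin(w)*cos(w) - 2*w*sin(w) - 2*w*cos(w) - 3*sin(w)^2 - 12*sin(w)*cos(w) - 2*sin(w)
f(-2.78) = 11.56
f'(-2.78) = 27.09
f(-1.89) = 15.58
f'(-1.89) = -16.55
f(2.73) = 4.28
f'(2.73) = -4.70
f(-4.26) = -28.67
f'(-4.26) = 21.59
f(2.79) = 3.94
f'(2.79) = -6.59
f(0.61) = -2.99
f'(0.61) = -8.41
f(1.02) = -6.03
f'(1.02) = -4.87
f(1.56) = -5.14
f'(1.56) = 8.45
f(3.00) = 1.93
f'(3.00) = -12.25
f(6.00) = -40.38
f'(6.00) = 92.55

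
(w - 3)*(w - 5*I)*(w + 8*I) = w^3 - 3*w^2 + 3*I*w^2 + 40*w - 9*I*w - 120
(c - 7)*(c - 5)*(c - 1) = c^3 - 13*c^2 + 47*c - 35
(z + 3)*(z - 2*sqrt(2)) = z^2 - 2*sqrt(2)*z + 3*z - 6*sqrt(2)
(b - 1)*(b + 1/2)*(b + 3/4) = b^3 + b^2/4 - 7*b/8 - 3/8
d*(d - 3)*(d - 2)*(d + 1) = d^4 - 4*d^3 + d^2 + 6*d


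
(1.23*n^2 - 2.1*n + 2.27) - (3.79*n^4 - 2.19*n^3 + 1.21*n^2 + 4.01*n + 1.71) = -3.79*n^4 + 2.19*n^3 + 0.02*n^2 - 6.11*n + 0.56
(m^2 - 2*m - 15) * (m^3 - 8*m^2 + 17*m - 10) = m^5 - 10*m^4 + 18*m^3 + 76*m^2 - 235*m + 150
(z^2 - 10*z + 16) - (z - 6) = z^2 - 11*z + 22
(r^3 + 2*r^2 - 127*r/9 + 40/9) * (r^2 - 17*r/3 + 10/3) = r^5 - 11*r^4/3 - 199*r^3/9 + 2459*r^2/27 - 650*r/9 + 400/27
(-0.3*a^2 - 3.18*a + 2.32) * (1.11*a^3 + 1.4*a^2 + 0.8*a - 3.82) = -0.333*a^5 - 3.9498*a^4 - 2.1168*a^3 + 1.85*a^2 + 14.0036*a - 8.8624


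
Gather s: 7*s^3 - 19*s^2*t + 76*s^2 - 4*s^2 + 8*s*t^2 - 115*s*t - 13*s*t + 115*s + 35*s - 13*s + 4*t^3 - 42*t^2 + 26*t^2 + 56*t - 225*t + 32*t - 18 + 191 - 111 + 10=7*s^3 + s^2*(72 - 19*t) + s*(8*t^2 - 128*t + 137) + 4*t^3 - 16*t^2 - 137*t + 72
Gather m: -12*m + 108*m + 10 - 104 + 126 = 96*m + 32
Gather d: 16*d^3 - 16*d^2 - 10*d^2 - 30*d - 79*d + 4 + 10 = 16*d^3 - 26*d^2 - 109*d + 14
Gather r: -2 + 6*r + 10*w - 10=6*r + 10*w - 12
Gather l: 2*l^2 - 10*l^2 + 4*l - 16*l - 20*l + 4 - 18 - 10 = -8*l^2 - 32*l - 24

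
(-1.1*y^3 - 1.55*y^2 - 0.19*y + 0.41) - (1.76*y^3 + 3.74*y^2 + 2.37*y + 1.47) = -2.86*y^3 - 5.29*y^2 - 2.56*y - 1.06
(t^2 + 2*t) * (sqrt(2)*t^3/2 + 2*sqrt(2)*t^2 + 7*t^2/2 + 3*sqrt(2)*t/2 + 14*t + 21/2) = sqrt(2)*t^5/2 + 7*t^4/2 + 3*sqrt(2)*t^4 + 11*sqrt(2)*t^3/2 + 21*t^3 + 3*sqrt(2)*t^2 + 77*t^2/2 + 21*t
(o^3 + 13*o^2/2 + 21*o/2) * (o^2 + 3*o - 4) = o^5 + 19*o^4/2 + 26*o^3 + 11*o^2/2 - 42*o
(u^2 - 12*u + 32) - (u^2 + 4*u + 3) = 29 - 16*u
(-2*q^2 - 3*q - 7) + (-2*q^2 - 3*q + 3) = -4*q^2 - 6*q - 4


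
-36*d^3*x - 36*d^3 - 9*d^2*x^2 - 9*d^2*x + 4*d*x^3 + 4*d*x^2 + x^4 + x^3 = (-3*d + x)*(3*d + x)*(4*d + x)*(x + 1)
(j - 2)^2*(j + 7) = j^3 + 3*j^2 - 24*j + 28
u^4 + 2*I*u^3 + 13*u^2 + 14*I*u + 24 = (u - 3*I)*(u - I)*(u + 2*I)*(u + 4*I)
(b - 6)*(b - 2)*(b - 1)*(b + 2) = b^4 - 7*b^3 + 2*b^2 + 28*b - 24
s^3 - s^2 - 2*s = s*(s - 2)*(s + 1)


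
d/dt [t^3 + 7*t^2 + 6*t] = 3*t^2 + 14*t + 6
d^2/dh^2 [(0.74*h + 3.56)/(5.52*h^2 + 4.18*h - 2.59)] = ((0.74*h + 3.56)*(11.04*h + 4.18)*(22.08*h + 8.36) - (24.5088*h + 45.4888)*(5.52*h^2 + 4.18*h - 2.59))/(5.52*h^2 + 4.18*h - 2.59)^3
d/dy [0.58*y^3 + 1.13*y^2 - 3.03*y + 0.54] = 1.74*y^2 + 2.26*y - 3.03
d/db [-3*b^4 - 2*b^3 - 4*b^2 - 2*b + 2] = -12*b^3 - 6*b^2 - 8*b - 2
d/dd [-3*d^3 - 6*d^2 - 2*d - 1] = -9*d^2 - 12*d - 2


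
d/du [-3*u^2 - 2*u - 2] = -6*u - 2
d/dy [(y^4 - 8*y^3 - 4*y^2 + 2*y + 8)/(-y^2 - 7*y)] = (-2*y^5 - 13*y^4 + 112*y^3 + 30*y^2 + 16*y + 56)/(y^2*(y^2 + 14*y + 49))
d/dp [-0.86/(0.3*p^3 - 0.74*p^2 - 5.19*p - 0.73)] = (0.774*p^2 - 1.2728*p - 4.4634)/(-0.3*p^3 + 0.74*p^2 + 5.19*p + 0.73)^2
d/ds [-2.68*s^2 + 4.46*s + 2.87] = 4.46 - 5.36*s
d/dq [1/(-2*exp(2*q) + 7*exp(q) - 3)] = (4*exp(q) - 7)*exp(q)/(2*exp(2*q) - 7*exp(q) + 3)^2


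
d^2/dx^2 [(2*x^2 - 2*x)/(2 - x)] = -8/(x^3 - 6*x^2 + 12*x - 8)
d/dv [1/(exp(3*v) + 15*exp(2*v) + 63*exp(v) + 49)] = 3*(-exp(2*v) - 10*exp(v) - 21)*exp(v)/(exp(3*v) + 15*exp(2*v) + 63*exp(v) + 49)^2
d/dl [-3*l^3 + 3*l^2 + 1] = 3*l*(2 - 3*l)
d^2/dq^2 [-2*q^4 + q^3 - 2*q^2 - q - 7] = -24*q^2 + 6*q - 4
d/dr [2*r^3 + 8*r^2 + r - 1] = 6*r^2 + 16*r + 1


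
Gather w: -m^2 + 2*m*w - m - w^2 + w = -m^2 - m - w^2 + w*(2*m + 1)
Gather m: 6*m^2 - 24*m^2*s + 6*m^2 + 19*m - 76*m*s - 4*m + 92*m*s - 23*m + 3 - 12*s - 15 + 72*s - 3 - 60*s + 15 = m^2*(12 - 24*s) + m*(16*s - 8)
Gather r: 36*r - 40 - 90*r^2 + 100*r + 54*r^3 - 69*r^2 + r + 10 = 54*r^3 - 159*r^2 + 137*r - 30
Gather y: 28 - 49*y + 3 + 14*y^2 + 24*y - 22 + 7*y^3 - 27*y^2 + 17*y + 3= 7*y^3 - 13*y^2 - 8*y + 12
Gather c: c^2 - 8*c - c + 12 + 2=c^2 - 9*c + 14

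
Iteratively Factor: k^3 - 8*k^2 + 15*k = (k)*(k^2 - 8*k + 15) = k*(k - 3)*(k - 5)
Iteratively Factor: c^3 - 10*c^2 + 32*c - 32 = (c - 2)*(c^2 - 8*c + 16) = (c - 4)*(c - 2)*(c - 4)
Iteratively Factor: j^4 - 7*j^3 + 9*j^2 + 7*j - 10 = (j - 1)*(j^3 - 6*j^2 + 3*j + 10) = (j - 5)*(j - 1)*(j^2 - j - 2) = (j - 5)*(j - 1)*(j + 1)*(j - 2)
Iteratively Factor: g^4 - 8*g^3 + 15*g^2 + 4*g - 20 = (g + 1)*(g^3 - 9*g^2 + 24*g - 20) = (g - 5)*(g + 1)*(g^2 - 4*g + 4) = (g - 5)*(g - 2)*(g + 1)*(g - 2)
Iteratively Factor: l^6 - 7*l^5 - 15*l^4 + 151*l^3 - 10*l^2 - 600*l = (l + 4)*(l^5 - 11*l^4 + 29*l^3 + 35*l^2 - 150*l) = (l - 5)*(l + 4)*(l^4 - 6*l^3 - l^2 + 30*l) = (l - 5)*(l + 2)*(l + 4)*(l^3 - 8*l^2 + 15*l) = (l - 5)*(l - 3)*(l + 2)*(l + 4)*(l^2 - 5*l) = l*(l - 5)*(l - 3)*(l + 2)*(l + 4)*(l - 5)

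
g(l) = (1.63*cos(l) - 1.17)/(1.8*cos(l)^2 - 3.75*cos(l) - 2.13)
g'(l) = (3.6*sin(l)*cos(l) - 3.75*sin(l))*(1.63*cos(l) - 1.17)/(1.8*cos(l)^2 - 3.75*cos(l) - 2.13)^2 - 1.63*sin(l)/(1.8*cos(l)^2 - 3.75*cos(l) - 2.13) = (2.934*cos(l)^2 - 4.212*cos(l) + 7.8594)*sin(l)/(3.24*cos(l)^4 - 13.5*cos(l)^3 + 6.3945*cos(l)^2 + 15.975*cos(l) + 4.5369)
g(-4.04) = -2.42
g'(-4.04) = 11.12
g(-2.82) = -0.89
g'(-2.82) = -0.49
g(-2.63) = -1.03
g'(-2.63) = -1.07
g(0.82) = 0.02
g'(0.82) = 0.31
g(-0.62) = -0.04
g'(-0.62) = -0.23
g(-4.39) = 2.22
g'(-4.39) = 15.53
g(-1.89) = 2.17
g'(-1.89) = -14.93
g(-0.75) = -0.01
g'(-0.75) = -0.28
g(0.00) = -0.11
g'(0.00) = 0.00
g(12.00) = -0.05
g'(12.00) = -0.21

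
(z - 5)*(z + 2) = z^2 - 3*z - 10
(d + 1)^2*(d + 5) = d^3 + 7*d^2 + 11*d + 5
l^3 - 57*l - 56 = (l - 8)*(l + 1)*(l + 7)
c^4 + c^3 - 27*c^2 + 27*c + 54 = (c - 3)^2*(c + 1)*(c + 6)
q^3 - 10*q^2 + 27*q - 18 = (q - 6)*(q - 3)*(q - 1)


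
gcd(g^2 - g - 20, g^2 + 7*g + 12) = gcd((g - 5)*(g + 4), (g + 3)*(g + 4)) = g + 4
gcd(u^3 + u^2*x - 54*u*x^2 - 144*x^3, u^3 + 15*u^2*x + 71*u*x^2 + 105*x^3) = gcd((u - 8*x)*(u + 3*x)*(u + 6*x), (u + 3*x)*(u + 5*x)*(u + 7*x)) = u + 3*x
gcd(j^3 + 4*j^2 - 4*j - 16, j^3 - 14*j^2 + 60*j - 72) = j - 2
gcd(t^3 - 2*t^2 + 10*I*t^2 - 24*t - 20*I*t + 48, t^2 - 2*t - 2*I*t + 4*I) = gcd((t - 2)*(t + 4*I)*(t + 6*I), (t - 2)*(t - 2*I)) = t - 2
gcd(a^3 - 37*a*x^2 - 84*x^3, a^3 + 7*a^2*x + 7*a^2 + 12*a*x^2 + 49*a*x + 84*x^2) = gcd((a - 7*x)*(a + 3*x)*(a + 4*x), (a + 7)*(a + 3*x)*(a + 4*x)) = a^2 + 7*a*x + 12*x^2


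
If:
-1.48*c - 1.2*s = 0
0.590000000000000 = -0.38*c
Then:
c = -1.55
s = 1.91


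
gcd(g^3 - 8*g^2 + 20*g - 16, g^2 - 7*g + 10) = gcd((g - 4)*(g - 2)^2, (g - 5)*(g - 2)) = g - 2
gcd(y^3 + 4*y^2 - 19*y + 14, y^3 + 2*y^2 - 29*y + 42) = y^2 + 5*y - 14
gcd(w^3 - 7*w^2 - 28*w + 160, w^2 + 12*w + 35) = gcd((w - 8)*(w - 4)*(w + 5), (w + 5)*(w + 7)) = w + 5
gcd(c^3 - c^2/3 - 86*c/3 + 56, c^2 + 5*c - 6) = c + 6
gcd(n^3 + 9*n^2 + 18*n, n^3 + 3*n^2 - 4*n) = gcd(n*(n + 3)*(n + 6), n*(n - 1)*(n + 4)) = n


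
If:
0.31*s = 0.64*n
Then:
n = 0.484375*s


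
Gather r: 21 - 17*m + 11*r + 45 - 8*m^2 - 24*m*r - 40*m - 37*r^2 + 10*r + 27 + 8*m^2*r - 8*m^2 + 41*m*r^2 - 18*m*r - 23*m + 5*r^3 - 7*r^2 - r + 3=-16*m^2 - 80*m + 5*r^3 + r^2*(41*m - 44) + r*(8*m^2 - 42*m + 20) + 96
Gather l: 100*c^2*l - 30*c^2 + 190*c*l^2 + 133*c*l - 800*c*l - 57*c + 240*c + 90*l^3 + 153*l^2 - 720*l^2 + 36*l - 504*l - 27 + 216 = -30*c^2 + 183*c + 90*l^3 + l^2*(190*c - 567) + l*(100*c^2 - 667*c - 468) + 189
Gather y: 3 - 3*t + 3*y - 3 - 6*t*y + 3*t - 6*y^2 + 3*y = -6*y^2 + y*(6 - 6*t)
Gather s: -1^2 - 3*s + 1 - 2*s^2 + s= -2*s^2 - 2*s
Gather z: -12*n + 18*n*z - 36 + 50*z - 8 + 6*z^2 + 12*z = -12*n + 6*z^2 + z*(18*n + 62) - 44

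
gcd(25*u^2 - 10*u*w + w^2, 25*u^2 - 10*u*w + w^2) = 25*u^2 - 10*u*w + w^2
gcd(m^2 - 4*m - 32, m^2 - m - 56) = m - 8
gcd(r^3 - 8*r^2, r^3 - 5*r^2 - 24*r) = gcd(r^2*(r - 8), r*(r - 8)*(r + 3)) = r^2 - 8*r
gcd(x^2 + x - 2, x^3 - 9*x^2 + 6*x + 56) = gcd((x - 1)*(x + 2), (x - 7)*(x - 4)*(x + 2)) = x + 2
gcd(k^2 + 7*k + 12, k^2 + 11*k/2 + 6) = k + 4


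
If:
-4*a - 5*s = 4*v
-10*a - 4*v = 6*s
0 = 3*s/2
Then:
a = 0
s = 0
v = 0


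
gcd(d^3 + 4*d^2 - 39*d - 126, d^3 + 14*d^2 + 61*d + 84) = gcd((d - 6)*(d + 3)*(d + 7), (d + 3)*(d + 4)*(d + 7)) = d^2 + 10*d + 21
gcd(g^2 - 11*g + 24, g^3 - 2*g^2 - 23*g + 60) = g - 3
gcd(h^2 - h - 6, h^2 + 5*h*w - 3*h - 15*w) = h - 3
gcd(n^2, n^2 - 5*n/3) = n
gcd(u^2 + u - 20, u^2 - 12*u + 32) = u - 4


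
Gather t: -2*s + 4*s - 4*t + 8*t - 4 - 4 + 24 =2*s + 4*t + 16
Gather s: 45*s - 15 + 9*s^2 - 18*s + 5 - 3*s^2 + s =6*s^2 + 28*s - 10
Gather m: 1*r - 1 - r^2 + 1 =-r^2 + r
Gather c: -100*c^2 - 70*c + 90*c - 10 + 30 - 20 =-100*c^2 + 20*c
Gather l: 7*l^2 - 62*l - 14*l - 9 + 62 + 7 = 7*l^2 - 76*l + 60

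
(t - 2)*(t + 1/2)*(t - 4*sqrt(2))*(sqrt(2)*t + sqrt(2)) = sqrt(2)*t^4 - 8*t^3 - sqrt(2)*t^3/2 - 5*sqrt(2)*t^2/2 + 4*t^2 - sqrt(2)*t + 20*t + 8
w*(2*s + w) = 2*s*w + w^2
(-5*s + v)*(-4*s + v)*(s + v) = 20*s^3 + 11*s^2*v - 8*s*v^2 + v^3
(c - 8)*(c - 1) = c^2 - 9*c + 8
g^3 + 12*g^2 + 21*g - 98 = (g - 2)*(g + 7)^2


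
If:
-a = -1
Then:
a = 1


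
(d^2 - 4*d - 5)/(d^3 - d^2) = (d^2 - 4*d - 5)/(d^2*(d - 1))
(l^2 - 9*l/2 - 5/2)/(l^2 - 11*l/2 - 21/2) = (-2*l^2 + 9*l + 5)/(-2*l^2 + 11*l + 21)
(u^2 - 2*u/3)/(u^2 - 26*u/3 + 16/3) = u/(u - 8)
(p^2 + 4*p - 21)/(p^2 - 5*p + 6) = (p + 7)/(p - 2)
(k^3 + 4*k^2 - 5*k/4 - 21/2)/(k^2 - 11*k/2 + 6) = (k^2 + 11*k/2 + 7)/(k - 4)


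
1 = 1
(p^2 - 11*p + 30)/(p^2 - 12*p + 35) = (p - 6)/(p - 7)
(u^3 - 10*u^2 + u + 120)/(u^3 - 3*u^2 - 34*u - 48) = (u - 5)/(u + 2)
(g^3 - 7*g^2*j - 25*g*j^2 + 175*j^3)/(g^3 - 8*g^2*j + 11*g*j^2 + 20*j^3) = (g^2 - 2*g*j - 35*j^2)/(g^2 - 3*g*j - 4*j^2)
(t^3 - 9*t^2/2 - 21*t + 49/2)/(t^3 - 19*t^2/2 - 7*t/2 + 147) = (t - 1)/(t - 6)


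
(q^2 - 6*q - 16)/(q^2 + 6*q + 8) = (q - 8)/(q + 4)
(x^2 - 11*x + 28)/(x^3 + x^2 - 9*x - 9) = (x^2 - 11*x + 28)/(x^3 + x^2 - 9*x - 9)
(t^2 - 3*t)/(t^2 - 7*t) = (t - 3)/(t - 7)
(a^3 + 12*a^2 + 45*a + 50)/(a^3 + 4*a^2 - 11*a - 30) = (a + 5)/(a - 3)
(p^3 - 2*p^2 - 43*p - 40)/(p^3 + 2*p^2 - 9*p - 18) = (p^3 - 2*p^2 - 43*p - 40)/(p^3 + 2*p^2 - 9*p - 18)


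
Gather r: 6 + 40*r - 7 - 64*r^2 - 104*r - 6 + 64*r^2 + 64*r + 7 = 0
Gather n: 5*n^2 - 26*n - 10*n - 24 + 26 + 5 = 5*n^2 - 36*n + 7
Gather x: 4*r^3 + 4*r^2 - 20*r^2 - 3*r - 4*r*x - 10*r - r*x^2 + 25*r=4*r^3 - 16*r^2 - r*x^2 - 4*r*x + 12*r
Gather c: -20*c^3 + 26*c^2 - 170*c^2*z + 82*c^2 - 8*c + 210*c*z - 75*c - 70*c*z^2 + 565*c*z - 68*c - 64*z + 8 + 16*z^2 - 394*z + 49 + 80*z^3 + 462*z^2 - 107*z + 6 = -20*c^3 + c^2*(108 - 170*z) + c*(-70*z^2 + 775*z - 151) + 80*z^3 + 478*z^2 - 565*z + 63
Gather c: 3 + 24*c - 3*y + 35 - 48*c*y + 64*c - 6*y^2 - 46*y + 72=c*(88 - 48*y) - 6*y^2 - 49*y + 110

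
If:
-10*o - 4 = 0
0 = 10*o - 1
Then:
No Solution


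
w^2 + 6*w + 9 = (w + 3)^2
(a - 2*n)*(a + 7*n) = a^2 + 5*a*n - 14*n^2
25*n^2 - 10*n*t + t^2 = (-5*n + t)^2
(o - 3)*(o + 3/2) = o^2 - 3*o/2 - 9/2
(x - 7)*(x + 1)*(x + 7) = x^3 + x^2 - 49*x - 49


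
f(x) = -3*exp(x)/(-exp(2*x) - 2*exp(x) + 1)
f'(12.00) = 0.00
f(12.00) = 0.00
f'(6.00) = -0.00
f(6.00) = 0.01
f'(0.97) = -0.50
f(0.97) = 0.70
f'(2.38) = -0.20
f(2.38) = 0.24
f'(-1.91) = -0.98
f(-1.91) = -0.65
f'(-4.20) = -0.05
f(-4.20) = -0.05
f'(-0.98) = -109.08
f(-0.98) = -10.38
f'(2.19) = -0.23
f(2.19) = 0.28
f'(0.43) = -0.79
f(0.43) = 1.04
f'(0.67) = -0.62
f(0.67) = 0.87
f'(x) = -3*(2*exp(2*x) + 2*exp(x))*exp(x)/(-exp(2*x) - 2*exp(x) + 1)^2 - 3*exp(x)/(-exp(2*x) - 2*exp(x) + 1) = -3*(exp(2*x) + 1)*exp(x)/(exp(4*x) + 4*exp(3*x) + 2*exp(2*x) - 4*exp(x) + 1)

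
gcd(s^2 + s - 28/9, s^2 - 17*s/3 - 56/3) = s + 7/3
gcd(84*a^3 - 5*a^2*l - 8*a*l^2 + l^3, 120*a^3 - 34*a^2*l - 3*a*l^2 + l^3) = 4*a - l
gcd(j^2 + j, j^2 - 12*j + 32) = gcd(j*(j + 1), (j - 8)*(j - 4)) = 1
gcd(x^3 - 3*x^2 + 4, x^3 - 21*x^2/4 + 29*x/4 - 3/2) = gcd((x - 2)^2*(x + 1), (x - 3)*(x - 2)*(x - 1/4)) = x - 2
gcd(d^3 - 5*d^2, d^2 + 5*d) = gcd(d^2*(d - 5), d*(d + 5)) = d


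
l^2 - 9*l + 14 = (l - 7)*(l - 2)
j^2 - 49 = (j - 7)*(j + 7)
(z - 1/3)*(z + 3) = z^2 + 8*z/3 - 1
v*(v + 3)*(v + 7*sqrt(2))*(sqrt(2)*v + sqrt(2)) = sqrt(2)*v^4 + 4*sqrt(2)*v^3 + 14*v^3 + 3*sqrt(2)*v^2 + 56*v^2 + 42*v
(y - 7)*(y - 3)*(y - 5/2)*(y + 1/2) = y^4 - 12*y^3 + 159*y^2/4 - 59*y/2 - 105/4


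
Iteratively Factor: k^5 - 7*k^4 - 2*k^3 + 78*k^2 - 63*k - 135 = (k - 3)*(k^4 - 4*k^3 - 14*k^2 + 36*k + 45) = (k - 3)*(k + 3)*(k^3 - 7*k^2 + 7*k + 15) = (k - 3)^2*(k + 3)*(k^2 - 4*k - 5) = (k - 3)^2*(k + 1)*(k + 3)*(k - 5)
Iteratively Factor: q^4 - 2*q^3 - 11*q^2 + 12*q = (q)*(q^3 - 2*q^2 - 11*q + 12) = q*(q - 1)*(q^2 - q - 12) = q*(q - 4)*(q - 1)*(q + 3)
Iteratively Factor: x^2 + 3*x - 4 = (x + 4)*(x - 1)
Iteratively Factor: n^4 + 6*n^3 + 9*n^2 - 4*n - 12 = (n + 3)*(n^3 + 3*n^2 - 4) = (n - 1)*(n + 3)*(n^2 + 4*n + 4) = (n - 1)*(n + 2)*(n + 3)*(n + 2)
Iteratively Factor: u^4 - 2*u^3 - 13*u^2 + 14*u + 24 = (u - 2)*(u^3 - 13*u - 12) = (u - 4)*(u - 2)*(u^2 + 4*u + 3) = (u - 4)*(u - 2)*(u + 1)*(u + 3)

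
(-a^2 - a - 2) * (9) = -9*a^2 - 9*a - 18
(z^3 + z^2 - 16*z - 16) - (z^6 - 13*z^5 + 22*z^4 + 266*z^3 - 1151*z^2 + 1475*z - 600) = -z^6 + 13*z^5 - 22*z^4 - 265*z^3 + 1152*z^2 - 1491*z + 584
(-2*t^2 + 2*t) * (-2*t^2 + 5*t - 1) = 4*t^4 - 14*t^3 + 12*t^2 - 2*t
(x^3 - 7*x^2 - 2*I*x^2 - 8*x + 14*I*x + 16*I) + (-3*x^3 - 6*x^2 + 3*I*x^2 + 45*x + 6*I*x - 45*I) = -2*x^3 - 13*x^2 + I*x^2 + 37*x + 20*I*x - 29*I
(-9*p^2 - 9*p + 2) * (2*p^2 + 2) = -18*p^4 - 18*p^3 - 14*p^2 - 18*p + 4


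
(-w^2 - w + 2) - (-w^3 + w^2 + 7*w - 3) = w^3 - 2*w^2 - 8*w + 5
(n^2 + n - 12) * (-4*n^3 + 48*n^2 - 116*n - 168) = -4*n^5 + 44*n^4 - 20*n^3 - 860*n^2 + 1224*n + 2016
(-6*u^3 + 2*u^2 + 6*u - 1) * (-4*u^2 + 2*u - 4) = 24*u^5 - 20*u^4 + 4*u^3 + 8*u^2 - 26*u + 4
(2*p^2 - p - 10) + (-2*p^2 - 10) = -p - 20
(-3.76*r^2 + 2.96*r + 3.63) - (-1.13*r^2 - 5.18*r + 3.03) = -2.63*r^2 + 8.14*r + 0.6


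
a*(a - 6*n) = a^2 - 6*a*n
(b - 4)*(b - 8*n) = b^2 - 8*b*n - 4*b + 32*n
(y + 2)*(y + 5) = y^2 + 7*y + 10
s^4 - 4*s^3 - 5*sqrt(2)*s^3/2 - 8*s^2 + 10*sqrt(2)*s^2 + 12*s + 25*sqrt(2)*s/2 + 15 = (s - 5)*(s + 1)*(s - 3*sqrt(2))*(s + sqrt(2)/2)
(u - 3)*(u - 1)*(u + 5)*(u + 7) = u^4 + 8*u^3 - 10*u^2 - 104*u + 105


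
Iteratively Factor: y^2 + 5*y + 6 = (y + 3)*(y + 2)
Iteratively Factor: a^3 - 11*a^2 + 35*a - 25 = (a - 5)*(a^2 - 6*a + 5) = (a - 5)^2*(a - 1)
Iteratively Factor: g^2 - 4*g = (g)*(g - 4)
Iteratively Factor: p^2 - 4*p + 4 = (p - 2)*(p - 2)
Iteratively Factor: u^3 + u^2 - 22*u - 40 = (u - 5)*(u^2 + 6*u + 8) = (u - 5)*(u + 2)*(u + 4)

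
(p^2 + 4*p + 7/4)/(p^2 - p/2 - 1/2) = (p + 7/2)/(p - 1)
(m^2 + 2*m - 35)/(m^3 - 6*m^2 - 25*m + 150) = (m + 7)/(m^2 - m - 30)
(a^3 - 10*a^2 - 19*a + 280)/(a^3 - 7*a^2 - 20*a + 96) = (a^2 - 2*a - 35)/(a^2 + a - 12)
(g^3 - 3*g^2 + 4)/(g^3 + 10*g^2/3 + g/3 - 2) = 3*(g^2 - 4*g + 4)/(3*g^2 + 7*g - 6)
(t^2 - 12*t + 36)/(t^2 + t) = (t^2 - 12*t + 36)/(t*(t + 1))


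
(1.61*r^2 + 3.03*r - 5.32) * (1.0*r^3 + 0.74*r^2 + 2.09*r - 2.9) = 1.61*r^5 + 4.2214*r^4 + 0.2871*r^3 - 2.2731*r^2 - 19.9058*r + 15.428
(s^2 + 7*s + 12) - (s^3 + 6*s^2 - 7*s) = -s^3 - 5*s^2 + 14*s + 12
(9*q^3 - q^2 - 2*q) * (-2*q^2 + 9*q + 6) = -18*q^5 + 83*q^4 + 49*q^3 - 24*q^2 - 12*q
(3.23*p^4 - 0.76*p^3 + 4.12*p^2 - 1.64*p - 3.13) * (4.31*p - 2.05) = 13.9213*p^5 - 9.8971*p^4 + 19.3152*p^3 - 15.5144*p^2 - 10.1283*p + 6.4165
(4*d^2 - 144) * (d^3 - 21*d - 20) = 4*d^5 - 228*d^3 - 80*d^2 + 3024*d + 2880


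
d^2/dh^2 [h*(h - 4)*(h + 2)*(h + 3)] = 12*h^2 + 6*h - 28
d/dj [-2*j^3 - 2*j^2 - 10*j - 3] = -6*j^2 - 4*j - 10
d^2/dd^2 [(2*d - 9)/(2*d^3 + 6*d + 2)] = 3*(3*(2*d - 9)*(d^2 + 1)^2 - (2*d^2 + d*(2*d - 9) + 2)*(d^3 + 3*d + 1))/(d^3 + 3*d + 1)^3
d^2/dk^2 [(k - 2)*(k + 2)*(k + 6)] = 6*k + 12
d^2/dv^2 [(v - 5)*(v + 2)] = 2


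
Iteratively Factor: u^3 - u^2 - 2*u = (u)*(u^2 - u - 2) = u*(u + 1)*(u - 2)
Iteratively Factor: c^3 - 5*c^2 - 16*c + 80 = (c + 4)*(c^2 - 9*c + 20) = (c - 5)*(c + 4)*(c - 4)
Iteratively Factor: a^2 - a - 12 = (a + 3)*(a - 4)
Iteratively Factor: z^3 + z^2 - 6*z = (z + 3)*(z^2 - 2*z) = (z - 2)*(z + 3)*(z)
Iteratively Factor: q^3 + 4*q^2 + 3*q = (q)*(q^2 + 4*q + 3) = q*(q + 1)*(q + 3)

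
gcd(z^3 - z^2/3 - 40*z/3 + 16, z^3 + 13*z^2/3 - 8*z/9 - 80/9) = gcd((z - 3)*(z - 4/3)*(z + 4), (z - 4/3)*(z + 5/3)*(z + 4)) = z^2 + 8*z/3 - 16/3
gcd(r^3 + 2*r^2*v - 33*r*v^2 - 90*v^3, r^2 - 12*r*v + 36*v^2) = r - 6*v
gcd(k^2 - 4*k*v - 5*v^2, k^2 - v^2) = k + v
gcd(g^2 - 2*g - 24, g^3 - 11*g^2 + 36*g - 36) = g - 6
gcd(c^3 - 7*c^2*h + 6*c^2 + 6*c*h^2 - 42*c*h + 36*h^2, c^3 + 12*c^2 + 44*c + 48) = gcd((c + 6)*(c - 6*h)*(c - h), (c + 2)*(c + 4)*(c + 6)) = c + 6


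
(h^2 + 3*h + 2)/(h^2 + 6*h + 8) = (h + 1)/(h + 4)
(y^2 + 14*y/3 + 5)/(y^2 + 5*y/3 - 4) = (3*y + 5)/(3*y - 4)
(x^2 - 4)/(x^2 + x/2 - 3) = 2*(x - 2)/(2*x - 3)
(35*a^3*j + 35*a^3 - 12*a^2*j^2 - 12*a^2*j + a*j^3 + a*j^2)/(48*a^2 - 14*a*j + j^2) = a*(35*a^2*j + 35*a^2 - 12*a*j^2 - 12*a*j + j^3 + j^2)/(48*a^2 - 14*a*j + j^2)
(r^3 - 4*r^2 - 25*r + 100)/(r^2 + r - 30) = (r^2 + r - 20)/(r + 6)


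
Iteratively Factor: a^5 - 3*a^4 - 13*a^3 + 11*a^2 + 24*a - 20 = (a - 5)*(a^4 + 2*a^3 - 3*a^2 - 4*a + 4) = (a - 5)*(a - 1)*(a^3 + 3*a^2 - 4) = (a - 5)*(a - 1)*(a + 2)*(a^2 + a - 2) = (a - 5)*(a - 1)*(a + 2)^2*(a - 1)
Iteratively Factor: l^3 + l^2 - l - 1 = (l - 1)*(l^2 + 2*l + 1) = (l - 1)*(l + 1)*(l + 1)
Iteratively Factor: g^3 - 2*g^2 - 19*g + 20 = (g + 4)*(g^2 - 6*g + 5) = (g - 5)*(g + 4)*(g - 1)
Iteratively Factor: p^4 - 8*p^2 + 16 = (p + 2)*(p^3 - 2*p^2 - 4*p + 8) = (p + 2)^2*(p^2 - 4*p + 4) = (p - 2)*(p + 2)^2*(p - 2)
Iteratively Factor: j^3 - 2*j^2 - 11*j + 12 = (j + 3)*(j^2 - 5*j + 4) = (j - 4)*(j + 3)*(j - 1)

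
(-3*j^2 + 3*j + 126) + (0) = -3*j^2 + 3*j + 126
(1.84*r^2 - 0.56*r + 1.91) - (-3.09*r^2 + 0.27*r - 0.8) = 4.93*r^2 - 0.83*r + 2.71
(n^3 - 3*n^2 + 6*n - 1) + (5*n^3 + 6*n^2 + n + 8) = 6*n^3 + 3*n^2 + 7*n + 7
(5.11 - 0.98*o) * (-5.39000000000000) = 5.2822*o - 27.5429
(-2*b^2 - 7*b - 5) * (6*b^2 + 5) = -12*b^4 - 42*b^3 - 40*b^2 - 35*b - 25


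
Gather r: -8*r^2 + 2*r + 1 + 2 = -8*r^2 + 2*r + 3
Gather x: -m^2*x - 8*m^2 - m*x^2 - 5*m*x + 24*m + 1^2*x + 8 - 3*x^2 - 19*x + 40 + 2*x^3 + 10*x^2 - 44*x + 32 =-8*m^2 + 24*m + 2*x^3 + x^2*(7 - m) + x*(-m^2 - 5*m - 62) + 80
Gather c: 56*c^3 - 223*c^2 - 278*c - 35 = 56*c^3 - 223*c^2 - 278*c - 35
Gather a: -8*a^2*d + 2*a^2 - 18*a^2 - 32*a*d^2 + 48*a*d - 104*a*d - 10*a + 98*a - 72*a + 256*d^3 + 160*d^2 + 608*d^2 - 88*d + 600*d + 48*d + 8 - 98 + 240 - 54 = a^2*(-8*d - 16) + a*(-32*d^2 - 56*d + 16) + 256*d^3 + 768*d^2 + 560*d + 96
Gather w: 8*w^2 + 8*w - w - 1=8*w^2 + 7*w - 1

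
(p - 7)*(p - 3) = p^2 - 10*p + 21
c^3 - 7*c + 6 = (c - 2)*(c - 1)*(c + 3)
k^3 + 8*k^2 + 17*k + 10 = (k + 1)*(k + 2)*(k + 5)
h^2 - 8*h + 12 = (h - 6)*(h - 2)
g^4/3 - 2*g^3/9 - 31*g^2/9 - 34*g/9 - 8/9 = (g/3 + 1/3)*(g - 4)*(g + 1/3)*(g + 2)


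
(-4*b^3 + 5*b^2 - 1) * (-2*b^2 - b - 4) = 8*b^5 - 6*b^4 + 11*b^3 - 18*b^2 + b + 4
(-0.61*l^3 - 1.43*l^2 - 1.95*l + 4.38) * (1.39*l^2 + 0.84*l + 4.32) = -0.8479*l^5 - 2.5001*l^4 - 6.5469*l^3 - 1.7274*l^2 - 4.7448*l + 18.9216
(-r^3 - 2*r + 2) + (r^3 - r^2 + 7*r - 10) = -r^2 + 5*r - 8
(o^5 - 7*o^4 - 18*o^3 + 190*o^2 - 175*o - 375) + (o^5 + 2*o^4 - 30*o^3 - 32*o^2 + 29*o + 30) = 2*o^5 - 5*o^4 - 48*o^3 + 158*o^2 - 146*o - 345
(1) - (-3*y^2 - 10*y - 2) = 3*y^2 + 10*y + 3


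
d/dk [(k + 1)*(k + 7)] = 2*k + 8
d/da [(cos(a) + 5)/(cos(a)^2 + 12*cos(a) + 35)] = sin(a)/(cos(a) + 7)^2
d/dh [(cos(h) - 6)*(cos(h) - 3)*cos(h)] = 3*(sin(h)^2 + 6*cos(h) - 7)*sin(h)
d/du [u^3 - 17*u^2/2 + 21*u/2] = 3*u^2 - 17*u + 21/2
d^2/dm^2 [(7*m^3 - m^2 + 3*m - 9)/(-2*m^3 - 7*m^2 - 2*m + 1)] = 4*(51*m^6 + 24*m^5 - 3*m^4 + 398*m^3 + 729*m^2 + 174*m + 47)/(8*m^9 + 84*m^8 + 318*m^7 + 499*m^6 + 234*m^5 - 87*m^4 - 70*m^3 + 9*m^2 + 6*m - 1)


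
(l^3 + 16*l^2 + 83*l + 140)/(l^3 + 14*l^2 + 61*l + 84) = (l + 5)/(l + 3)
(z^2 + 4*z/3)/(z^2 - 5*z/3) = (3*z + 4)/(3*z - 5)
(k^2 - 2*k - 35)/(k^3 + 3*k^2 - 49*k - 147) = (k + 5)/(k^2 + 10*k + 21)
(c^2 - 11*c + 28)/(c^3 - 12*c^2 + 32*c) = (c - 7)/(c*(c - 8))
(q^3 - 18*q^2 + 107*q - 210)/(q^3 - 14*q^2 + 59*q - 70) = (q - 6)/(q - 2)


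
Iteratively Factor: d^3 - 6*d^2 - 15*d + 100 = (d - 5)*(d^2 - d - 20) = (d - 5)*(d + 4)*(d - 5)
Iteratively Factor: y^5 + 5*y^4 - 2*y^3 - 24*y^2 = (y)*(y^4 + 5*y^3 - 2*y^2 - 24*y) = y*(y - 2)*(y^3 + 7*y^2 + 12*y) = y*(y - 2)*(y + 3)*(y^2 + 4*y) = y^2*(y - 2)*(y + 3)*(y + 4)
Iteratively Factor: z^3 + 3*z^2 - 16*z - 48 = (z + 3)*(z^2 - 16) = (z - 4)*(z + 3)*(z + 4)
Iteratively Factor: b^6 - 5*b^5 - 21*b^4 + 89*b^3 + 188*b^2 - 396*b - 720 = (b - 3)*(b^5 - 2*b^4 - 27*b^3 + 8*b^2 + 212*b + 240) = (b - 3)*(b + 2)*(b^4 - 4*b^3 - 19*b^2 + 46*b + 120) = (b - 3)*(b + 2)*(b + 3)*(b^3 - 7*b^2 + 2*b + 40) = (b - 5)*(b - 3)*(b + 2)*(b + 3)*(b^2 - 2*b - 8) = (b - 5)*(b - 4)*(b - 3)*(b + 2)*(b + 3)*(b + 2)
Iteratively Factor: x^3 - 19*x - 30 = (x + 2)*(x^2 - 2*x - 15) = (x - 5)*(x + 2)*(x + 3)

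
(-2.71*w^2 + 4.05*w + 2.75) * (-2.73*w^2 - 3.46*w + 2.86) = 7.3983*w^4 - 1.6799*w^3 - 29.2711*w^2 + 2.068*w + 7.865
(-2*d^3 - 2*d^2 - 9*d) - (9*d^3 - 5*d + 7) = -11*d^3 - 2*d^2 - 4*d - 7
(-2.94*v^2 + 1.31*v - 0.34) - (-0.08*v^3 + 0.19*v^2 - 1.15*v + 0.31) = 0.08*v^3 - 3.13*v^2 + 2.46*v - 0.65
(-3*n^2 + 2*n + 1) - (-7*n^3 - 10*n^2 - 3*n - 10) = 7*n^3 + 7*n^2 + 5*n + 11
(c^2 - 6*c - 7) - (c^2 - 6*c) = -7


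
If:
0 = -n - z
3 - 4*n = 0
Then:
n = 3/4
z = -3/4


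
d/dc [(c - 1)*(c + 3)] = 2*c + 2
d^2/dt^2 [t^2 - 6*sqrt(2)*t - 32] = 2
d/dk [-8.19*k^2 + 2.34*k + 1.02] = 2.34 - 16.38*k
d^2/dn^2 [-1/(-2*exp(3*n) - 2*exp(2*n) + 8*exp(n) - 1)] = 2*((-9*exp(2*n) - 4*exp(n) + 4)*(2*exp(3*n) + 2*exp(2*n) - 8*exp(n) + 1) + 4*(3*exp(2*n) + 2*exp(n) - 4)^2*exp(n))*exp(n)/(2*exp(3*n) + 2*exp(2*n) - 8*exp(n) + 1)^3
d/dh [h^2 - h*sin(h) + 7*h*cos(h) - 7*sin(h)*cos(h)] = -7*h*sin(h) - h*cos(h) + 2*h - sin(h) + 7*cos(h) - 7*cos(2*h)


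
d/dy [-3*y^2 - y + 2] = -6*y - 1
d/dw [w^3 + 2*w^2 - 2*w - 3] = 3*w^2 + 4*w - 2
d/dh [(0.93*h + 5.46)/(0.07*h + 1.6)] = (0.077406*h + 1.76928)/(0.07*h + 1.6)^3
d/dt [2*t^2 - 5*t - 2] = 4*t - 5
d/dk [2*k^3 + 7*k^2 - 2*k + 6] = 6*k^2 + 14*k - 2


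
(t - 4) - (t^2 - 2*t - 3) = -t^2 + 3*t - 1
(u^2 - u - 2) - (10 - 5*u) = u^2 + 4*u - 12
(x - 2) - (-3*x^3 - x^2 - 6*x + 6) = 3*x^3 + x^2 + 7*x - 8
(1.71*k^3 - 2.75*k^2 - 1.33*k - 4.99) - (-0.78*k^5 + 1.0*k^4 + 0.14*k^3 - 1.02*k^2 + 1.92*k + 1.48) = 0.78*k^5 - 1.0*k^4 + 1.57*k^3 - 1.73*k^2 - 3.25*k - 6.47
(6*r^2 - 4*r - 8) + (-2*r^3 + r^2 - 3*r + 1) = -2*r^3 + 7*r^2 - 7*r - 7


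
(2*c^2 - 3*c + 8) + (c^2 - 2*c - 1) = 3*c^2 - 5*c + 7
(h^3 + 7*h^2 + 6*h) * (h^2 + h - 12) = h^5 + 8*h^4 + h^3 - 78*h^2 - 72*h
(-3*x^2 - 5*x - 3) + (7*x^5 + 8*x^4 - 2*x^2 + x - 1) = 7*x^5 + 8*x^4 - 5*x^2 - 4*x - 4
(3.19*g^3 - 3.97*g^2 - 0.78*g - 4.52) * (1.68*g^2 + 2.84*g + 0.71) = 5.3592*g^5 + 2.39*g^4 - 10.3203*g^3 - 12.6275*g^2 - 13.3906*g - 3.2092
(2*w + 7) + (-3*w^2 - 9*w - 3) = -3*w^2 - 7*w + 4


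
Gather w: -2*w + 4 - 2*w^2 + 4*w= -2*w^2 + 2*w + 4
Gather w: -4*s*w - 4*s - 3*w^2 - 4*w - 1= -4*s - 3*w^2 + w*(-4*s - 4) - 1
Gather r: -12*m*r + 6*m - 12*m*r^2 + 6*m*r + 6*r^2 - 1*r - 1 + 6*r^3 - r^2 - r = 6*m + 6*r^3 + r^2*(5 - 12*m) + r*(-6*m - 2) - 1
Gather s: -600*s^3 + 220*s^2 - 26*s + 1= -600*s^3 + 220*s^2 - 26*s + 1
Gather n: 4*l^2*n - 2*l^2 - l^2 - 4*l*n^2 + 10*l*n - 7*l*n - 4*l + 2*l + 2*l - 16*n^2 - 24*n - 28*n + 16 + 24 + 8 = -3*l^2 + n^2*(-4*l - 16) + n*(4*l^2 + 3*l - 52) + 48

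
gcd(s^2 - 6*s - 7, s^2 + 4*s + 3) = s + 1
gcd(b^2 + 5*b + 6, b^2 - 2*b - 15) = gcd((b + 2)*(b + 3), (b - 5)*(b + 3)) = b + 3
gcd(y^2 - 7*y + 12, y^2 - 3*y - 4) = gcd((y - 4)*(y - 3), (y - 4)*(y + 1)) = y - 4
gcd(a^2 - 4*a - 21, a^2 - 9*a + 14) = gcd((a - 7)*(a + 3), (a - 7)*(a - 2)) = a - 7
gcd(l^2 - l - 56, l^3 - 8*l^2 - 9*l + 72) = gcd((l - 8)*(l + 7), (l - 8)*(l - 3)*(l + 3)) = l - 8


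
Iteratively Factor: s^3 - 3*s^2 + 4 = (s + 1)*(s^2 - 4*s + 4) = (s - 2)*(s + 1)*(s - 2)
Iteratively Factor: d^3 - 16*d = (d + 4)*(d^2 - 4*d) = d*(d + 4)*(d - 4)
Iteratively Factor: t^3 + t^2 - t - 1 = (t - 1)*(t^2 + 2*t + 1) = (t - 1)*(t + 1)*(t + 1)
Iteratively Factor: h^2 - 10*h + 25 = (h - 5)*(h - 5)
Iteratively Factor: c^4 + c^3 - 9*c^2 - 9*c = (c + 1)*(c^3 - 9*c) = (c - 3)*(c + 1)*(c^2 + 3*c) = c*(c - 3)*(c + 1)*(c + 3)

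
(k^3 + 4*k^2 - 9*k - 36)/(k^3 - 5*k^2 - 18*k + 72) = (k + 3)/(k - 6)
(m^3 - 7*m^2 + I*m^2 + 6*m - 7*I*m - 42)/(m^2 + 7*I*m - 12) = (m^2 - m*(7 + 2*I) + 14*I)/(m + 4*I)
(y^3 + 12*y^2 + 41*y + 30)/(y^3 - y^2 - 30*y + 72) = (y^2 + 6*y + 5)/(y^2 - 7*y + 12)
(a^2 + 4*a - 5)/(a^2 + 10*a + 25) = (a - 1)/(a + 5)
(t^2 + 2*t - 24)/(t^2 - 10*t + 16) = (t^2 + 2*t - 24)/(t^2 - 10*t + 16)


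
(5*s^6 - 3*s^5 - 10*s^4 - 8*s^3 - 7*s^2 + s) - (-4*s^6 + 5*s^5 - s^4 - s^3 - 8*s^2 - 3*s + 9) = 9*s^6 - 8*s^5 - 9*s^4 - 7*s^3 + s^2 + 4*s - 9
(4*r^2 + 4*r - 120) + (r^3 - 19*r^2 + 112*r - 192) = r^3 - 15*r^2 + 116*r - 312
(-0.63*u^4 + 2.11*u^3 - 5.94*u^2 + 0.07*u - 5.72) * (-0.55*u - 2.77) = 0.3465*u^5 + 0.5846*u^4 - 2.5777*u^3 + 16.4153*u^2 + 2.9521*u + 15.8444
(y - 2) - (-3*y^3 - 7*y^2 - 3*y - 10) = 3*y^3 + 7*y^2 + 4*y + 8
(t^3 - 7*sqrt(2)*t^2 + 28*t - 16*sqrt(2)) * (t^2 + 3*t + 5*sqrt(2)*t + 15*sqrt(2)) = t^5 - 2*sqrt(2)*t^4 + 3*t^4 - 42*t^3 - 6*sqrt(2)*t^3 - 126*t^2 + 124*sqrt(2)*t^2 - 160*t + 372*sqrt(2)*t - 480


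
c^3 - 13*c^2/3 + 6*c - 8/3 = (c - 2)*(c - 4/3)*(c - 1)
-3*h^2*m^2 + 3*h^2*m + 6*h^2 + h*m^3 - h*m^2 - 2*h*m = (-3*h + m)*(m - 2)*(h*m + h)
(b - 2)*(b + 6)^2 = b^3 + 10*b^2 + 12*b - 72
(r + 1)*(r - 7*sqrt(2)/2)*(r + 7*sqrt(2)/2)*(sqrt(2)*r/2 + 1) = sqrt(2)*r^4/2 + sqrt(2)*r^3/2 + r^3 - 49*sqrt(2)*r^2/4 + r^2 - 49*r/2 - 49*sqrt(2)*r/4 - 49/2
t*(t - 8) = t^2 - 8*t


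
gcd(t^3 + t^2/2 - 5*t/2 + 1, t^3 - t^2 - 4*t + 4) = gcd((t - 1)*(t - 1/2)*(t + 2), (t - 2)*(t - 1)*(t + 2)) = t^2 + t - 2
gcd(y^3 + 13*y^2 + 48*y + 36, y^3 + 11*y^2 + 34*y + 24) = y^2 + 7*y + 6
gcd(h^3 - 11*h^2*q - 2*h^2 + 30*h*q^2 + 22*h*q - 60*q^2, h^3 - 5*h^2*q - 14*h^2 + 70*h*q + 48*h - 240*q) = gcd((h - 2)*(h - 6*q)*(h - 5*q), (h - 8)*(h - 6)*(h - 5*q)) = -h + 5*q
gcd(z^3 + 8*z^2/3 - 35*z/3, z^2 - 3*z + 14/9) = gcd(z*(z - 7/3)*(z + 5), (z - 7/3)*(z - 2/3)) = z - 7/3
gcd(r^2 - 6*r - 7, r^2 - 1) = r + 1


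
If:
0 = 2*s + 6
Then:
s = -3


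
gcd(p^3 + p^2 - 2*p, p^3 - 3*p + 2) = p^2 + p - 2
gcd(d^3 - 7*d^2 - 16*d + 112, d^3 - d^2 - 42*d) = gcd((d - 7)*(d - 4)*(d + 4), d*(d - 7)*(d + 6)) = d - 7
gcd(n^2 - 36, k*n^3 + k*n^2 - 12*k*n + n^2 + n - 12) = 1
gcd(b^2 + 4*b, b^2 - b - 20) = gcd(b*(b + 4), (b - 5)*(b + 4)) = b + 4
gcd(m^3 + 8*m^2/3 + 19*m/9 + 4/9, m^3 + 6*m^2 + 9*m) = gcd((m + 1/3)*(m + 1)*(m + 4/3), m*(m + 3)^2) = 1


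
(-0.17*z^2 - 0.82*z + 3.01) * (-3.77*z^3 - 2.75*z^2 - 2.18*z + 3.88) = 0.6409*z^5 + 3.5589*z^4 - 8.7221*z^3 - 7.1495*z^2 - 9.7434*z + 11.6788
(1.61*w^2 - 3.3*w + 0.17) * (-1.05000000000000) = -1.6905*w^2 + 3.465*w - 0.1785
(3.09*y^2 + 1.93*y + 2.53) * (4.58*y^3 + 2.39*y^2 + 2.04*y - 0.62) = 14.1522*y^5 + 16.2245*y^4 + 22.5037*y^3 + 8.0681*y^2 + 3.9646*y - 1.5686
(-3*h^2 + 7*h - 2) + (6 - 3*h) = -3*h^2 + 4*h + 4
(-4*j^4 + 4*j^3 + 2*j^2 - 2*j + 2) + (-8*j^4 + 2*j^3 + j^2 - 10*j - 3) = -12*j^4 + 6*j^3 + 3*j^2 - 12*j - 1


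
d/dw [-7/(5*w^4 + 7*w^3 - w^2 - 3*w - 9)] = 7*(20*w^3 + 21*w^2 - 2*w - 3)/(-5*w^4 - 7*w^3 + w^2 + 3*w + 9)^2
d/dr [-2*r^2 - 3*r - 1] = -4*r - 3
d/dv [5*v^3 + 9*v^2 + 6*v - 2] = 15*v^2 + 18*v + 6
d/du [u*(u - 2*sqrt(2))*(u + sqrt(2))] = 3*u^2 - 2*sqrt(2)*u - 4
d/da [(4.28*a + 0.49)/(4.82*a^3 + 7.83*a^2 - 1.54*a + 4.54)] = (-41.2592*a^3 - 40.5978*a^2 - 7.6734*a + 20.1858)/(23.2324*a^6 + 75.4812*a^5 + 46.4633*a^4 + 19.6492*a^3 + 73.468*a^2 - 13.9832*a + 20.6116)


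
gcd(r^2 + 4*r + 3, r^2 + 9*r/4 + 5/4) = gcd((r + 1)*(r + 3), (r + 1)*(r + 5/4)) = r + 1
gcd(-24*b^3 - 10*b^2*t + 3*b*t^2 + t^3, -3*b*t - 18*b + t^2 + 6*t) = -3*b + t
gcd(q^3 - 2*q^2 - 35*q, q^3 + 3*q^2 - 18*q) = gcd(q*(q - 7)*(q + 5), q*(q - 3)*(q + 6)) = q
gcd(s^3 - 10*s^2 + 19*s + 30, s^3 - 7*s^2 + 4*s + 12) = s^2 - 5*s - 6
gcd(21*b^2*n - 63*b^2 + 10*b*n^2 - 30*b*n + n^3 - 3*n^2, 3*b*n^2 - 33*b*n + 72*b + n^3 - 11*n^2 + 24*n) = 3*b*n - 9*b + n^2 - 3*n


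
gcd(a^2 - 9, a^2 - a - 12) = a + 3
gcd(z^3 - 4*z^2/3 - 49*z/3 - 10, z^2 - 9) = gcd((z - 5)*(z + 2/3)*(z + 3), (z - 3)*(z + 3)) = z + 3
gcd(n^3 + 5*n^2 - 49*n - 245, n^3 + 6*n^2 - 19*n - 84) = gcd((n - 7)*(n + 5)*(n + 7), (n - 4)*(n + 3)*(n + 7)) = n + 7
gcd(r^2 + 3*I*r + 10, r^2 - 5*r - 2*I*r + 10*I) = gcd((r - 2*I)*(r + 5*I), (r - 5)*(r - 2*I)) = r - 2*I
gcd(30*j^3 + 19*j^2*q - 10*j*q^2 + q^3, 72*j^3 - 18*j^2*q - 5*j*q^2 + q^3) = -6*j + q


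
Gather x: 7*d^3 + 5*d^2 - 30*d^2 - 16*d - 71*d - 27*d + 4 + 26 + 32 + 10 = 7*d^3 - 25*d^2 - 114*d + 72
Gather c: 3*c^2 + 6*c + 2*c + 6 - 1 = 3*c^2 + 8*c + 5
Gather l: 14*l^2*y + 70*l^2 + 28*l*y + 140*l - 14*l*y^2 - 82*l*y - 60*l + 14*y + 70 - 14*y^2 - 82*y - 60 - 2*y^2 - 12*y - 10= l^2*(14*y + 70) + l*(-14*y^2 - 54*y + 80) - 16*y^2 - 80*y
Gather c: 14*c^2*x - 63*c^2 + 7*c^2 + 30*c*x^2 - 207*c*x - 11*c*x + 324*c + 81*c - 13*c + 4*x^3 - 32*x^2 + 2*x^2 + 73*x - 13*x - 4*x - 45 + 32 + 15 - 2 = c^2*(14*x - 56) + c*(30*x^2 - 218*x + 392) + 4*x^3 - 30*x^2 + 56*x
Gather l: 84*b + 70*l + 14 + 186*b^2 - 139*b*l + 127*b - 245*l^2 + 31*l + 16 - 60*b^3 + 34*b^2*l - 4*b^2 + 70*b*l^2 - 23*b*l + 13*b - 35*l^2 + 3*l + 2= -60*b^3 + 182*b^2 + 224*b + l^2*(70*b - 280) + l*(34*b^2 - 162*b + 104) + 32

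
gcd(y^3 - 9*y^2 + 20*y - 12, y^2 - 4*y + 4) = y - 2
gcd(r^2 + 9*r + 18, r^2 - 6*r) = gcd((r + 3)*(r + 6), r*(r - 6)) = 1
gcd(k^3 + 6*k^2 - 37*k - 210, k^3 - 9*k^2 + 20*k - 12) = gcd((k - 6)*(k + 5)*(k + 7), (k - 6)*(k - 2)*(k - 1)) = k - 6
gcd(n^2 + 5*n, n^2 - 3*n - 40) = n + 5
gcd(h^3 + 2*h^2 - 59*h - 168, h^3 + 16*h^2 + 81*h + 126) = h^2 + 10*h + 21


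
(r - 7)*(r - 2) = r^2 - 9*r + 14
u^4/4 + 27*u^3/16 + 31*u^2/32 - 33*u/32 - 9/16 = (u/4 + 1/4)*(u - 3/4)*(u + 1/2)*(u + 6)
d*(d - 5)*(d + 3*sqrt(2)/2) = d^3 - 5*d^2 + 3*sqrt(2)*d^2/2 - 15*sqrt(2)*d/2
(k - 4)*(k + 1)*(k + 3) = k^3 - 13*k - 12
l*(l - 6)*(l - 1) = l^3 - 7*l^2 + 6*l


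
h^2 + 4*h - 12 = (h - 2)*(h + 6)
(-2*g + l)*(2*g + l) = -4*g^2 + l^2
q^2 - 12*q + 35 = (q - 7)*(q - 5)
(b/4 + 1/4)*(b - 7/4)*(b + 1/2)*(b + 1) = b^4/4 + 3*b^3/16 - 19*b^2/32 - 3*b/4 - 7/32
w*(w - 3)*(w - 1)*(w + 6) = w^4 + 2*w^3 - 21*w^2 + 18*w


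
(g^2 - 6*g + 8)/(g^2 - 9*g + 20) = (g - 2)/(g - 5)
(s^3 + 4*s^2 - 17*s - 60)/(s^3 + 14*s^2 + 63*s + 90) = (s - 4)/(s + 6)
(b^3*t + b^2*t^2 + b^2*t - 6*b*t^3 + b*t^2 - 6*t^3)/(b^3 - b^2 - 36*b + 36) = t*(b^3 + b^2*t + b^2 - 6*b*t^2 + b*t - 6*t^2)/(b^3 - b^2 - 36*b + 36)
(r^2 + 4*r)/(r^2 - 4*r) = (r + 4)/(r - 4)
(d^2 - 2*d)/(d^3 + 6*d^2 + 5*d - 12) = d*(d - 2)/(d^3 + 6*d^2 + 5*d - 12)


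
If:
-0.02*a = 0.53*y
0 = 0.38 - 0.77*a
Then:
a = 0.49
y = -0.02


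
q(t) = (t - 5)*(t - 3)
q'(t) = 2*t - 8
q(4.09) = -0.99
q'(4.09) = 0.18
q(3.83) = -0.97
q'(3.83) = -0.34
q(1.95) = 3.20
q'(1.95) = -4.10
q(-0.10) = 15.81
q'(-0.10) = -8.20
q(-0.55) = 19.70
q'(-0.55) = -9.10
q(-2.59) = 42.43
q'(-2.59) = -13.18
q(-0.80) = 22.04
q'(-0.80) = -9.60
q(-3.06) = 48.84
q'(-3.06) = -14.12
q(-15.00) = 360.00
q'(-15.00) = -38.00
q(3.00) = 0.00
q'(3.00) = -2.00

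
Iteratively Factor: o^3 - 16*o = (o + 4)*(o^2 - 4*o) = (o - 4)*(o + 4)*(o)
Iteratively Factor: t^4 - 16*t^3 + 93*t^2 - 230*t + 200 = (t - 2)*(t^3 - 14*t^2 + 65*t - 100) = (t - 5)*(t - 2)*(t^2 - 9*t + 20) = (t - 5)*(t - 4)*(t - 2)*(t - 5)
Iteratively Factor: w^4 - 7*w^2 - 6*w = (w - 3)*(w^3 + 3*w^2 + 2*w) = w*(w - 3)*(w^2 + 3*w + 2) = w*(w - 3)*(w + 2)*(w + 1)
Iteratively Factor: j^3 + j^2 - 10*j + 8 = (j - 1)*(j^2 + 2*j - 8) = (j - 1)*(j + 4)*(j - 2)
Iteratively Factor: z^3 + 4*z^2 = (z)*(z^2 + 4*z) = z*(z + 4)*(z)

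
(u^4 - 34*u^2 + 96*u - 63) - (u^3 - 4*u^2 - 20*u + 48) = u^4 - u^3 - 30*u^2 + 116*u - 111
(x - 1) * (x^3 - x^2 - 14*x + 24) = x^4 - 2*x^3 - 13*x^2 + 38*x - 24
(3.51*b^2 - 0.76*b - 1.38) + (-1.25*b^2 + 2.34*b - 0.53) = 2.26*b^2 + 1.58*b - 1.91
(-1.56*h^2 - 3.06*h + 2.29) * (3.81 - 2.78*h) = 4.3368*h^3 + 2.5632*h^2 - 18.0248*h + 8.7249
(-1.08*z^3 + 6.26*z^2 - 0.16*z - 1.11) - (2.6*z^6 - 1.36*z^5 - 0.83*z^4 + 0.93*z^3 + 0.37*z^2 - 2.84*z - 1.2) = -2.6*z^6 + 1.36*z^5 + 0.83*z^4 - 2.01*z^3 + 5.89*z^2 + 2.68*z + 0.0899999999999999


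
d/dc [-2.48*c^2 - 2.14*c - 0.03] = -4.96*c - 2.14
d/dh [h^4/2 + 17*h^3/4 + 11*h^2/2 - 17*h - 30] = 2*h^3 + 51*h^2/4 + 11*h - 17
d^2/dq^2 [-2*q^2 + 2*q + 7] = -4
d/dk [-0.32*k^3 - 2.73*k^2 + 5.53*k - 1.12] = -0.96*k^2 - 5.46*k + 5.53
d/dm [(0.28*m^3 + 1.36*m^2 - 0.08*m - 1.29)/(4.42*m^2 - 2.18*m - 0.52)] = (1.2376*m^4 - 1.2208*m^3 - 3.048*m^2 + 9.9892*m - 2.7706)/(19.5364*m^4 - 19.2712*m^3 + 0.155600000000001*m^2 + 2.2672*m + 0.2704)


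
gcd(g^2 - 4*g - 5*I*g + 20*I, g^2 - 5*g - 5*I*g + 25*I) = g - 5*I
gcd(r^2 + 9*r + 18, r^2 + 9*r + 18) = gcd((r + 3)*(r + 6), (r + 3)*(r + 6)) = r^2 + 9*r + 18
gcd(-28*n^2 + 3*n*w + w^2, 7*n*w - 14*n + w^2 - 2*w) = 7*n + w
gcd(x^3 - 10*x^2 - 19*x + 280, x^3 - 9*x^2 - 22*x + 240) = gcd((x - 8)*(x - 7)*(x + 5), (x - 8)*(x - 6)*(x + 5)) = x^2 - 3*x - 40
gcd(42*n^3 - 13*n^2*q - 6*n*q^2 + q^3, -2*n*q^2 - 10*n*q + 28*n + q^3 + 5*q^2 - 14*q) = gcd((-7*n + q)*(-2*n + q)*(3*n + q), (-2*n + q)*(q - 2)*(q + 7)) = -2*n + q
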